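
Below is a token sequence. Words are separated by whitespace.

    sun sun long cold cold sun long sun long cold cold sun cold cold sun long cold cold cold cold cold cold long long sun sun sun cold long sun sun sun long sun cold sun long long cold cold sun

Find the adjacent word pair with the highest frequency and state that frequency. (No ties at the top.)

"cold cold", 9 times

Bigram frequencies (highest first):
  cold cold: 9
  sun long: 6
  sun sun: 5
  cold sun: 5
  long cold: 4
  long sun: 4
  … (3 more, each ≤ 3)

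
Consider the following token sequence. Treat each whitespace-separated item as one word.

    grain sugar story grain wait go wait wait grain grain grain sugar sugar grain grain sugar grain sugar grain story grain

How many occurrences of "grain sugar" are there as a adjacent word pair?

4

Scanning the 20 overlapping bigram windows for "grain sugar":
  position 1–2: grain sugar
  position 11–12: grain sugar
  position 15–16: grain sugar
  position 17–18: grain sugar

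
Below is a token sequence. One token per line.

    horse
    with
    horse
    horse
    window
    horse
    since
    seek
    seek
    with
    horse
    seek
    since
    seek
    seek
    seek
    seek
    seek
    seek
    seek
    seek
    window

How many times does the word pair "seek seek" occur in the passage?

8

Scanning the 21 overlapping bigram windows for "seek seek":
  position 8–9: seek seek
  position 14–15: seek seek
  position 15–16: seek seek
  position 16–17: seek seek
  position 17–18: seek seek
  position 18–19: seek seek
  position 19–20: seek seek
  position 20–21: seek seek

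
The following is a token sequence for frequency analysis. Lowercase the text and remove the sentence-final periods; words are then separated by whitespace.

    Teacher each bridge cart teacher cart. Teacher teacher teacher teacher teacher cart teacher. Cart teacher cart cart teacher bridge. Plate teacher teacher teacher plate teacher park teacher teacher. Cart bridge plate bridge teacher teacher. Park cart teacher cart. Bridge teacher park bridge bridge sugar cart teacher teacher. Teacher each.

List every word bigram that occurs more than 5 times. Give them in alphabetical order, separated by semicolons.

Bigram counts meeting the condition (more than 5 times):
  cart teacher: 7
  teacher cart: 6
  teacher teacher: 10

cart teacher; teacher cart; teacher teacher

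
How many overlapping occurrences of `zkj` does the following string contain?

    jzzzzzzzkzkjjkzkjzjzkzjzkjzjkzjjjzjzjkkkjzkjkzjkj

4

Sliding a length-3 window over the 49 characters (47 positions):
  position 10–12: zkj
  position 15–17: zkj
  position 24–26: zkj
  position 42–44: zkj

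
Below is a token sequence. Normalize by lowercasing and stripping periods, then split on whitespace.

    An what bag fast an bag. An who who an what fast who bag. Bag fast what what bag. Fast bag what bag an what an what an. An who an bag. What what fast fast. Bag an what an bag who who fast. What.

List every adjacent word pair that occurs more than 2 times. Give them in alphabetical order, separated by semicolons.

an bag; an what; bag an; bag fast; what an; what bag

Bigram counts meeting the condition (more than 2 times):
  an bag: 3
  an what: 5
  bag an: 3
  bag fast: 3
  what an: 3
  what bag: 3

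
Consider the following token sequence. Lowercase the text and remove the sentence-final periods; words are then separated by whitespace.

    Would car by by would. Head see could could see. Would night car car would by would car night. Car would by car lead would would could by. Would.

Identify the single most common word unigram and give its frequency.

"would", 9 times

Unigram frequencies (highest first):
  would: 9
  car: 6
  by: 5
  could: 3
  see: 2
  night: 2
  … (2 more, each ≤ 1)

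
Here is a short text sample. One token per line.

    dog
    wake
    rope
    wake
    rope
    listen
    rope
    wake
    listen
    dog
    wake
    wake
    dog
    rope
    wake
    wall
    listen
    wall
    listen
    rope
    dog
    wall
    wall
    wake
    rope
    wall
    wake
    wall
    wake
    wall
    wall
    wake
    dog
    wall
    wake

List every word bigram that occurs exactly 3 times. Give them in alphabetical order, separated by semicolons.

rope wake; wake rope; wake wall

Bigram counts meeting the condition (exactly 3 times):
  rope wake: 3
  wake rope: 3
  wake wall: 3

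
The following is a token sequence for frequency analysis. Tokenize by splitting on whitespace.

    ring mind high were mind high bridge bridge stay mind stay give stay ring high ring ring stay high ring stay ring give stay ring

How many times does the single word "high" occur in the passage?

Scanning the 25 tokens for "high":
  position 3: high
  position 6: high
  position 15: high
  position 19: high

4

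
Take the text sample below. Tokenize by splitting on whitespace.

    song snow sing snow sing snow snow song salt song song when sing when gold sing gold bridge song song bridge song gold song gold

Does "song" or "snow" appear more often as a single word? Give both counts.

"song": 8 occurrences
"snow": 4 occurrences

"song" (8 vs 4)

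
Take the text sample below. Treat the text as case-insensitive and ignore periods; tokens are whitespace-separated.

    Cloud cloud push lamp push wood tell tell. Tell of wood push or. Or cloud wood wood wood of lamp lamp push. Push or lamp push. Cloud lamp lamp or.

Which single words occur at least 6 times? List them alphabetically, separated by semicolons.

lamp; push

Unigram counts meeting the condition (at least 6 times):
  lamp: 6
  push: 6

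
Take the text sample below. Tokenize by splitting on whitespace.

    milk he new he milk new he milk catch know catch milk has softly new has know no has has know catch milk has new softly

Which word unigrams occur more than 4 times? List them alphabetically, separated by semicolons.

has; milk

Unigram counts meeting the condition (more than 4 times):
  has: 5
  milk: 5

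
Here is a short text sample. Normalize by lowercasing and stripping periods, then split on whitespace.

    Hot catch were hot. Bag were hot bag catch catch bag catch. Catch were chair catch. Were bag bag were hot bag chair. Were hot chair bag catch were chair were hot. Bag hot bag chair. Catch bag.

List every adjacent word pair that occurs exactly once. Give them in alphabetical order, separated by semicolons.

Bigram counts meeting the condition (exactly once):
  bag bag: 1
  bag hot: 1
  chair bag: 1
  hot catch: 1
  hot chair: 1
  were bag: 1

bag bag; bag hot; chair bag; hot catch; hot chair; were bag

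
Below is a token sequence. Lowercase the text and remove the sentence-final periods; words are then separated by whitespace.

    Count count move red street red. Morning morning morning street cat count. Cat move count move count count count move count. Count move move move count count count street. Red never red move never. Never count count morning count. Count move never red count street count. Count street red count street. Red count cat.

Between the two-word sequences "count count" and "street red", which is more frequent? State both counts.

"count count": 9 occurrences
"street red": 4 occurrences

"count count" (9 vs 4)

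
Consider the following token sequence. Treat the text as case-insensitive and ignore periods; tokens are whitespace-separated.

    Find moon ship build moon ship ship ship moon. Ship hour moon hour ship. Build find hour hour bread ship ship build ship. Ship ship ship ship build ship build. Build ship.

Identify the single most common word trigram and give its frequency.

"ship ship ship", 4 times

Trigram frequencies (highest first):
  ship ship ship: 4
  ship ship build: 2
  ship build ship: 2
  find moon ship: 1
  moon ship build: 1
  ship build moon: 1
  … (19 more, each ≤ 1)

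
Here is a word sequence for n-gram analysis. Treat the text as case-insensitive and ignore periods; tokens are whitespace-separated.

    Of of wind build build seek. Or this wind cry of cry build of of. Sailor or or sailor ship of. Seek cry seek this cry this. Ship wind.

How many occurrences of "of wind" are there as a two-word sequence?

Scanning the 28 overlapping bigram windows for "of wind":
  position 2–3: of wind

1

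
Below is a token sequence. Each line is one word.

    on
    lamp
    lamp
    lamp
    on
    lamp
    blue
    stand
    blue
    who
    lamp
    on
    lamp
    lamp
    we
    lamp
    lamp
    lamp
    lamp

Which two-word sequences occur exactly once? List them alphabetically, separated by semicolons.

Bigram counts meeting the condition (exactly once):
  blue stand: 1
  blue who: 1
  lamp blue: 1
  lamp we: 1
  stand blue: 1
  we lamp: 1
  who lamp: 1

blue stand; blue who; lamp blue; lamp we; stand blue; we lamp; who lamp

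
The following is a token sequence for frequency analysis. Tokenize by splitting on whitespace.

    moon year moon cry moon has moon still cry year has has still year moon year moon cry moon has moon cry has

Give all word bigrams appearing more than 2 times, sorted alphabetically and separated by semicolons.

Bigram counts meeting the condition (more than 2 times):
  moon cry: 3
  year moon: 3

moon cry; year moon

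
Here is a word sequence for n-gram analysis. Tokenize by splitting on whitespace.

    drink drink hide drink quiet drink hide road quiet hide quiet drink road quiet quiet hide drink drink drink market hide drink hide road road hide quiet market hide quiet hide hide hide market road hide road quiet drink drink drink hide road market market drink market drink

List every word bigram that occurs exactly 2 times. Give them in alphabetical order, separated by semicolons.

Bigram counts meeting the condition (exactly 2 times):
  drink market: 2
  hide hide: 2
  market drink: 2
  market hide: 2
  road hide: 2

drink market; hide hide; market drink; market hide; road hide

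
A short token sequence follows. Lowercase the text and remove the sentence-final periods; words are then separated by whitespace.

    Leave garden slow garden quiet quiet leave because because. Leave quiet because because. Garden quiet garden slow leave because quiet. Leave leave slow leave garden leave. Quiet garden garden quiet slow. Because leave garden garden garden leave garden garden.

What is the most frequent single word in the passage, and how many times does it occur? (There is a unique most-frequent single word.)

"garden", 12 times

Unigram frequencies (highest first):
  garden: 12
  leave: 10
  quiet: 7
  because: 6
  slow: 4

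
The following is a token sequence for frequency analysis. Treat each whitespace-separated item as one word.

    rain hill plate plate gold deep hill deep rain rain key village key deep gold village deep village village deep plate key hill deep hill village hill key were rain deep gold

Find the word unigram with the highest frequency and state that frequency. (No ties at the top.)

Unigram frequencies (highest first):
  deep: 7
  hill: 5
  village: 5
  rain: 4
  key: 4
  plate: 3
  … (2 more, each ≤ 3)

"deep", 7 times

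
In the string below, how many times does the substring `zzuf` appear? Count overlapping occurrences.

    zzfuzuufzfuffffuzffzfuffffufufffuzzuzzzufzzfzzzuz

1

Sliding a length-4 window over the 49 characters (46 positions):
  position 38–41: zzuf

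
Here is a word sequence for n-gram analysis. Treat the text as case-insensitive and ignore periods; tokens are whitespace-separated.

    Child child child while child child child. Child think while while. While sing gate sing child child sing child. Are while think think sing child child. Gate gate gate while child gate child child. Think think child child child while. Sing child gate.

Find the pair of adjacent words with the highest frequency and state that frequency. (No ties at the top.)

"child child", 10 times

Bigram frequencies (highest first):
  child child: 10
  sing child: 4
  child gate: 3
  child while: 2
  while child: 2
  child think: 2
  … (15 more, each ≤ 2)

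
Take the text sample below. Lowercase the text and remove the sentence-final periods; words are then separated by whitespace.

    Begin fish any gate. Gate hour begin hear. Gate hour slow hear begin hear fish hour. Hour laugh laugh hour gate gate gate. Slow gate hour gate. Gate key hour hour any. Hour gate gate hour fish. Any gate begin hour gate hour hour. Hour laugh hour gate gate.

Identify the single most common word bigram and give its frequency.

"gate gate", 6 times

Bigram frequencies (highest first):
  gate gate: 6
  gate hour: 5
  hour gate: 5
  hour hour: 4
  fish any: 2
  any gate: 2
  … (21 more, each ≤ 2)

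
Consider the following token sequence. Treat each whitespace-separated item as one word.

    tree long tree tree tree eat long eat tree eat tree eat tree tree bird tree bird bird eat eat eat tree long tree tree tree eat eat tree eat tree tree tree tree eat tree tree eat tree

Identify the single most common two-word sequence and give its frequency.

Bigram frequencies (highest first):
  tree tree: 9
  eat tree: 8
  tree eat: 7
  eat eat: 3
  tree long: 2
  long tree: 2
  … (6 more, each ≤ 2)

"tree tree", 9 times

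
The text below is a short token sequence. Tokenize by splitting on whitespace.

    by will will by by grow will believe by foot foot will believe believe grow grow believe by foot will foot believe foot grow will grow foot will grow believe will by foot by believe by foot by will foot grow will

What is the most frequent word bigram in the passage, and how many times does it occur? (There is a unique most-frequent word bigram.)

"by foot", 4 times

Bigram frequencies (highest first):
  by foot: 4
  grow will: 3
  believe by: 3
  foot will: 3
  by will: 2
  will by: 2
  … (18 more, each ≤ 2)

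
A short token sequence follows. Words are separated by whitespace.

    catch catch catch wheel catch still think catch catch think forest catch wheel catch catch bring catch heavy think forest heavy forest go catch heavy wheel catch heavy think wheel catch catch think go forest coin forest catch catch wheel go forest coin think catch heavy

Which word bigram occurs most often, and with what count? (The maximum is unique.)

"catch catch", 6 times

Bigram frequencies (highest first):
  catch catch: 6
  wheel catch: 4
  catch heavy: 4
  catch wheel: 3
  think catch: 2
  catch think: 2
  … (19 more, each ≤ 2)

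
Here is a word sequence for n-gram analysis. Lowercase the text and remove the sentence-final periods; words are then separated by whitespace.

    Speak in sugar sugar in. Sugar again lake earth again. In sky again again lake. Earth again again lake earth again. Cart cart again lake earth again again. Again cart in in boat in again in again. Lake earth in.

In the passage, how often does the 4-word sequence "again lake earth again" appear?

Scanning the 37 overlapping 4-gram windows for "again lake earth again":
  position 7–10: again lake earth again
  position 14–17: again lake earth again
  position 18–21: again lake earth again
  position 24–27: again lake earth again

4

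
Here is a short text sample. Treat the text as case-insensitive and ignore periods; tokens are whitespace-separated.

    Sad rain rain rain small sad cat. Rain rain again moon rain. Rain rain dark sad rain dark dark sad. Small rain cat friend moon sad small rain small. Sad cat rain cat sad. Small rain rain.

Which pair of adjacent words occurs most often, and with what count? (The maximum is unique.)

"rain rain", 6 times

Bigram frequencies (highest first):
  rain rain: 6
  sad small: 3
  small rain: 3
  sad rain: 2
  rain small: 2
  small sad: 2
  … (13 more, each ≤ 2)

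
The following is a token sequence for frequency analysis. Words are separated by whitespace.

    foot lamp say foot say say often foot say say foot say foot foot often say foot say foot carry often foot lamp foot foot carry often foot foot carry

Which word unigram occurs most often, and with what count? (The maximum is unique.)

"foot", 13 times

Unigram frequencies (highest first):
  foot: 13
  say: 8
  often: 4
  carry: 3
  lamp: 2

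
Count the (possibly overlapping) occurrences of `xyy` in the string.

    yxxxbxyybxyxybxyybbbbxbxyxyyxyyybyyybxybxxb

4

Sliding a length-3 window over the 43 characters (41 positions):
  position 6–8: xyy
  position 15–17: xyy
  position 26–28: xyy
  position 29–31: xyy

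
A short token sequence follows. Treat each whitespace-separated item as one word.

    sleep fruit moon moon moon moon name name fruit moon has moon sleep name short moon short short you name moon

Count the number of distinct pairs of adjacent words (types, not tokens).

17

21 tokens → 20 bigram windows in total.
Repeated bigrams (each contributes count−1 duplicates):
  moon moon: 3
  fruit moon: 2
3 duplicate windows → 20 − 3 = 17 distinct.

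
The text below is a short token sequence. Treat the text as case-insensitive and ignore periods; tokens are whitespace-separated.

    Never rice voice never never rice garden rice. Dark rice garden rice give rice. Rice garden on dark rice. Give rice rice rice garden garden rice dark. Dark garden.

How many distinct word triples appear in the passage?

29 tokens → 27 trigram windows in total.
Repeated trigrams (each contributes count−1 duplicates):
  garden rice dark: 2
  give rice rice: 2
  rice garden rice: 2
  rice give rice: 2
  rice rice garden: 2
5 duplicate windows → 27 − 5 = 22 distinct.

22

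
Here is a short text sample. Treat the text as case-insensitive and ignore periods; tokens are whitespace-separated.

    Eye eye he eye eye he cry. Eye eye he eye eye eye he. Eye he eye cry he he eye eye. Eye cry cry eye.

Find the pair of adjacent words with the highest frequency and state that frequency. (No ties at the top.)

"eye eye", 7 times

Bigram frequencies (highest first):
  eye eye: 7
  eye he: 5
  he eye: 5
  cry eye: 2
  eye cry: 2
  he cry: 1
  … (3 more, each ≤ 1)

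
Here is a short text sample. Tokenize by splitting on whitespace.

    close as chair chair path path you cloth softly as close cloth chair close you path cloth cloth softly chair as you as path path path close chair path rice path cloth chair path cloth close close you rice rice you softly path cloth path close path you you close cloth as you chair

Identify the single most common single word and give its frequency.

"path", 12 times

Unigram frequencies (highest first):
  path: 12
  close: 8
  you: 8
  cloth: 8
  chair: 7
  as: 5
  … (2 more, each ≤ 3)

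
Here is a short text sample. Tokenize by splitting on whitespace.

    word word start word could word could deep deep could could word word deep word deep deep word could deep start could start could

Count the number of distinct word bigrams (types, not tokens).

14

24 tokens → 23 bigram windows in total.
Repeated bigrams (each contributes count−1 duplicates):
  word could: 3
  could deep: 2
  could word: 2
  deep deep: 2
  deep word: 2
  start could: 2
  word deep: 2
  word word: 2
9 duplicate windows → 23 − 9 = 14 distinct.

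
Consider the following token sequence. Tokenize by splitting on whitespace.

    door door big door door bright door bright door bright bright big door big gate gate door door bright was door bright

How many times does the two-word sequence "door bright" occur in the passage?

Scanning the 21 overlapping bigram windows for "door bright":
  position 5–6: door bright
  position 7–8: door bright
  position 9–10: door bright
  position 18–19: door bright
  position 21–22: door bright

5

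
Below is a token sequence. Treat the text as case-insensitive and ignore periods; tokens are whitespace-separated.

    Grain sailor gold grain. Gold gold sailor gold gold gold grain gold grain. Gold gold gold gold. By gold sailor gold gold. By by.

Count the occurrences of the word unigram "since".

0

Scanning the 24 tokens for "since":
  (none found)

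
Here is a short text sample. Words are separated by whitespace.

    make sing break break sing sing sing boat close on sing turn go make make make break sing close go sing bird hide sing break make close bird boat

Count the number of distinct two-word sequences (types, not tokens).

29 tokens → 28 bigram windows in total.
Repeated bigrams (each contributes count−1 duplicates):
  break sing: 2
  make make: 2
  sing break: 2
  sing sing: 2
4 duplicate windows → 28 − 4 = 24 distinct.

24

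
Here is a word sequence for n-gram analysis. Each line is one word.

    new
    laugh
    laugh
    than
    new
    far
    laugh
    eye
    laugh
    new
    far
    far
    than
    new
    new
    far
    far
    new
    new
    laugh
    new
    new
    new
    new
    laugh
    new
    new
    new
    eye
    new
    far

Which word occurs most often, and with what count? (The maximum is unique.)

"new", 15 times

Unigram frequencies (highest first):
  new: 15
  laugh: 6
  far: 6
  than: 2
  eye: 2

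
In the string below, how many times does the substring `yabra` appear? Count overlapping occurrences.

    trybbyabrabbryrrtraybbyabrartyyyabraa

Sliding a length-5 window over the 37 characters (33 positions):
  position 6–10: yabra
  position 23–27: yabra
  position 32–36: yabra

3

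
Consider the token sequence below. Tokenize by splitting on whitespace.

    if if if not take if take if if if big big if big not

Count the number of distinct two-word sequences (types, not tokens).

9

15 tokens → 14 bigram windows in total.
Repeated bigrams (each contributes count−1 duplicates):
  if if: 4
  if big: 2
  take if: 2
5 duplicate windows → 14 − 5 = 9 distinct.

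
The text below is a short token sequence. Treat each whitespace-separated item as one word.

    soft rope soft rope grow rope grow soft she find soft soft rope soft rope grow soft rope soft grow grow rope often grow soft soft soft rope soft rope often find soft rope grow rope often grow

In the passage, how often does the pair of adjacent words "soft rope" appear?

8

Scanning the 37 overlapping bigram windows for "soft rope":
  position 1–2: soft rope
  position 3–4: soft rope
  position 12–13: soft rope
  position 14–15: soft rope
  position 17–18: soft rope
  position 27–28: soft rope
  position 29–30: soft rope
  position 33–34: soft rope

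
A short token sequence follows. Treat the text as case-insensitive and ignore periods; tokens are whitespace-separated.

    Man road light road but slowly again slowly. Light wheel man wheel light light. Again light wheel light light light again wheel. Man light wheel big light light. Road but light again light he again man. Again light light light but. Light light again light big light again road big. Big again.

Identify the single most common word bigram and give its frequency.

Bigram frequencies (highest first):
  light light: 7
  light again: 5
  again light: 4
  light wheel: 3
  light road: 2
  road but: 2
  … (24 more, each ≤ 2)

"light light", 7 times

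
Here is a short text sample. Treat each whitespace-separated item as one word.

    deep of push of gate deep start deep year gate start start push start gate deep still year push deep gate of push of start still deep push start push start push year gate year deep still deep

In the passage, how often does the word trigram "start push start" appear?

2

Scanning the 36 overlapping trigram windows for "start push start":
  position 12–14: start push start
  position 29–31: start push start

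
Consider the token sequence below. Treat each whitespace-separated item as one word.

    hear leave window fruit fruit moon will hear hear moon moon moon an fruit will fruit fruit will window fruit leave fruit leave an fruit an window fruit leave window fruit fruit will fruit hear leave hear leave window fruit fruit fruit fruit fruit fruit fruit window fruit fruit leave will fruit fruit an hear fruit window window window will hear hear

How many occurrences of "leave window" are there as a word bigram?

3

Scanning the 61 overlapping bigram windows for "leave window":
  position 2–3: leave window
  position 29–30: leave window
  position 38–39: leave window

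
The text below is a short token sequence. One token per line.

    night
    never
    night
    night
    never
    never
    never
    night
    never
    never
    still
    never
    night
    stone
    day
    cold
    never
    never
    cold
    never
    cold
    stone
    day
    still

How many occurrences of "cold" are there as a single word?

3

Scanning the 24 tokens for "cold":
  position 16: cold
  position 19: cold
  position 21: cold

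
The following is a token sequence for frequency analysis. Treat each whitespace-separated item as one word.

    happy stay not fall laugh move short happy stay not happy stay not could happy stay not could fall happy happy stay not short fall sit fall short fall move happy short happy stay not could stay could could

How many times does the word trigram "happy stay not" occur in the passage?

Scanning the 37 overlapping trigram windows for "happy stay not":
  position 1–3: happy stay not
  position 8–10: happy stay not
  position 11–13: happy stay not
  position 15–17: happy stay not
  position 21–23: happy stay not
  position 33–35: happy stay not

6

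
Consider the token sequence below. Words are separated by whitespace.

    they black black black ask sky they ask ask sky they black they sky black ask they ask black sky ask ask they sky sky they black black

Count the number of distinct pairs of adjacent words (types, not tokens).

15

28 tokens → 27 bigram windows in total.
Repeated bigrams (each contributes count−1 duplicates):
  black black: 3
  sky they: 3
  they black: 3
  ask ask: 2
  ask sky: 2
  ask they: 2
  black ask: 2
  they ask: 2
  … (1 more repeated)
12 duplicate windows → 27 − 12 = 15 distinct.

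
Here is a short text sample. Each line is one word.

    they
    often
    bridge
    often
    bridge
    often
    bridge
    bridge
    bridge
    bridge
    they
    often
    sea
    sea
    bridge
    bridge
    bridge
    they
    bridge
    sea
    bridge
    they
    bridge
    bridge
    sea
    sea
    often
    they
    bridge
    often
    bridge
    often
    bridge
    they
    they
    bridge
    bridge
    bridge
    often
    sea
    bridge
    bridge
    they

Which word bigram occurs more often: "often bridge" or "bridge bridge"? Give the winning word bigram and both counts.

"bridge bridge" (9 vs 5)

"often bridge": 5 occurrences
"bridge bridge": 9 occurrences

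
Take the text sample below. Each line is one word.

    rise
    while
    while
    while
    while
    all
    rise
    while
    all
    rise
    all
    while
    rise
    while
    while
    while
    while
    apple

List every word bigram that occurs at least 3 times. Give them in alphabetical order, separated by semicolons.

Bigram counts meeting the condition (at least 3 times):
  rise while: 3
  while while: 6

rise while; while while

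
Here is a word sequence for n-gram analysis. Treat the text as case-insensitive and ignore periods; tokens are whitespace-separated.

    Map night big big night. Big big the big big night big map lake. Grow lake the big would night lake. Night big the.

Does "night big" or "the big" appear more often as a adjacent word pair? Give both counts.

"night big" (4 vs 2)

"night big": 4 occurrences
"the big": 2 occurrences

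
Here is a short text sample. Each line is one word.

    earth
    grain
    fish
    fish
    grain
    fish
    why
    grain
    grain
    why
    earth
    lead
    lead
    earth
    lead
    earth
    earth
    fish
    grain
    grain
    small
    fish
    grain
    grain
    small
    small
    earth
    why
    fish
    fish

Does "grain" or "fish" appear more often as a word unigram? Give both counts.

"grain": 8 occurrences
"fish": 7 occurrences

"grain" (8 vs 7)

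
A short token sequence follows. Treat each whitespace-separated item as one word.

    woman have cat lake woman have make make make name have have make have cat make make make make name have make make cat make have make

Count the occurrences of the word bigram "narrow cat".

Scanning the 26 overlapping bigram windows for "narrow cat":
  (none found)

0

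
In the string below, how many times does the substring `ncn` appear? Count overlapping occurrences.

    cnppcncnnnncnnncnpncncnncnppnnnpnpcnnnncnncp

7

Sliding a length-3 window over the 44 characters (42 positions):
  position 6–8: ncn
  position 11–13: ncn
  position 15–17: ncn
  position 19–21: ncn
  position 21–23: ncn
  position 24–26: ncn
  position 39–41: ncn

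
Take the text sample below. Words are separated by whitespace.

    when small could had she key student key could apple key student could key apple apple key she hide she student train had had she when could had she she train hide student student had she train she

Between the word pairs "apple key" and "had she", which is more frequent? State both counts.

"had she" (4 vs 2)

"apple key": 2 occurrences
"had she": 4 occurrences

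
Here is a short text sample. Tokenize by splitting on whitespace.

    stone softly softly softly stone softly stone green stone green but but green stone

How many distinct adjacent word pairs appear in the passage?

8

14 tokens → 13 bigram windows in total.
Repeated bigrams (each contributes count−1 duplicates):
  green stone: 2
  softly softly: 2
  softly stone: 2
  stone green: 2
  stone softly: 2
5 duplicate windows → 13 − 5 = 8 distinct.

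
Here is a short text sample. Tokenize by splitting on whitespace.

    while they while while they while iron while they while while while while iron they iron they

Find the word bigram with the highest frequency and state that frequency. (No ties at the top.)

Bigram frequencies (highest first):
  while while: 4
  while they: 3
  they while: 3
  while iron: 2
  iron they: 2
  iron while: 1
  … (1 more, each ≤ 1)

"while while", 4 times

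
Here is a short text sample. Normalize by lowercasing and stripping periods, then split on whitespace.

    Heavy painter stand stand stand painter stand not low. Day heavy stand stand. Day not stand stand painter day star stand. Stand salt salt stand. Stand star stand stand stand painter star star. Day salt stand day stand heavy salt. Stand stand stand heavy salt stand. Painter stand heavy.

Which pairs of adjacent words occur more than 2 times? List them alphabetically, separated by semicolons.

Bigram counts meeting the condition (more than 2 times):
  painter stand: 3
  salt stand: 4
  stand heavy: 3
  stand painter: 4
  stand stand: 10

painter stand; salt stand; stand heavy; stand painter; stand stand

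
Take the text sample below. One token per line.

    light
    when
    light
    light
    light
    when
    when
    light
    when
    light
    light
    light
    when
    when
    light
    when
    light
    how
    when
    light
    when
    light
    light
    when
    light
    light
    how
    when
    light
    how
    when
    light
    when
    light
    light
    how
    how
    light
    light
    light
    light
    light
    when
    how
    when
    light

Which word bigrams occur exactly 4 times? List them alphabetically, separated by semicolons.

how when; light how

Bigram counts meeting the condition (exactly 4 times):
  how when: 4
  light how: 4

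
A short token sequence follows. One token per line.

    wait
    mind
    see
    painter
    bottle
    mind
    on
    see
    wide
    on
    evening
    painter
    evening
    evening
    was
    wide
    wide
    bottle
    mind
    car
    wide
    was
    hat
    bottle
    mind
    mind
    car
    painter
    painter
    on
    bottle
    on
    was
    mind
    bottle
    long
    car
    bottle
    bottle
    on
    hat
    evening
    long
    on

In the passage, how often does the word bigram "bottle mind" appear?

3

Scanning the 43 overlapping bigram windows for "bottle mind":
  position 5–6: bottle mind
  position 18–19: bottle mind
  position 24–25: bottle mind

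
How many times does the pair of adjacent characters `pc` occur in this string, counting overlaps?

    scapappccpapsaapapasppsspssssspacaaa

Sliding a length-2 window over the 36 characters (35 positions):
  position 7–8: pc

1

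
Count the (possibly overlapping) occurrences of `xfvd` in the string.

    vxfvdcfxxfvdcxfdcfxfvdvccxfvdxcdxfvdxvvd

5

Sliding a length-4 window over the 40 characters (37 positions):
  position 2–5: xfvd
  position 9–12: xfvd
  position 19–22: xfvd
  position 26–29: xfvd
  position 33–36: xfvd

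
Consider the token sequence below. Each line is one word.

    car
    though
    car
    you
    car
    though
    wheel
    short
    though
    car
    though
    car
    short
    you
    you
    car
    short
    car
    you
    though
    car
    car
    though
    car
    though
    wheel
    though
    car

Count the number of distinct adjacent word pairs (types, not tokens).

28 tokens → 27 bigram windows in total.
Repeated bigrams (each contributes count−1 duplicates):
  though car: 6
  car though: 5
  car short: 2
  car you: 2
  though wheel: 2
  you car: 2
13 duplicate windows → 27 − 13 = 14 distinct.

14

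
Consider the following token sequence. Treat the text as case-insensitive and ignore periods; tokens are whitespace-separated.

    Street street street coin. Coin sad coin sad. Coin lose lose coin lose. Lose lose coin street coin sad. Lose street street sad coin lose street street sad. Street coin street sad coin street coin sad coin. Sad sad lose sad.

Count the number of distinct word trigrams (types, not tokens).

28

41 tokens → 39 trigram windows in total.
Repeated trigrams (each contributes count−1 duplicates):
  coin sad coin: 3
  coin lose lose: 2
  coin street coin: 2
  lose lose coin: 2
  lose street street: 2
  sad coin lose: 2
  sad coin sad: 2
  street coin sad: 2
  … (2 more repeated)
11 duplicate windows → 39 − 11 = 28 distinct.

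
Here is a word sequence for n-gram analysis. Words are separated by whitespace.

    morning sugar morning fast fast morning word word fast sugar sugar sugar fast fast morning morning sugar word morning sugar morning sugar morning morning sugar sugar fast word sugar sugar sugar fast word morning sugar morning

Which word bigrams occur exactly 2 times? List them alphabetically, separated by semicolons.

Bigram counts meeting the condition (exactly 2 times):
  fast fast: 2
  fast morning: 2
  fast word: 2
  morning morning: 2
  word morning: 2

fast fast; fast morning; fast word; morning morning; word morning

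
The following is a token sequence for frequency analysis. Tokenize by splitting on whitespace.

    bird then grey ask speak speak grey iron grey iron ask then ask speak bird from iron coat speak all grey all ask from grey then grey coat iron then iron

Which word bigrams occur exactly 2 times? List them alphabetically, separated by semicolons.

Bigram counts meeting the condition (exactly 2 times):
  ask speak: 2
  grey iron: 2
  then grey: 2

ask speak; grey iron; then grey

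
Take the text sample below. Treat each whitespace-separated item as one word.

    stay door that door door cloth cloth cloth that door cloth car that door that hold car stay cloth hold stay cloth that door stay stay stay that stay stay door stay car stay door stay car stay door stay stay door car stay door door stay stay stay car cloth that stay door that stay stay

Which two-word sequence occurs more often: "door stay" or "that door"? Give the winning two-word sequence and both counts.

"door stay" (5 vs 4)

"door stay": 5 occurrences
"that door": 4 occurrences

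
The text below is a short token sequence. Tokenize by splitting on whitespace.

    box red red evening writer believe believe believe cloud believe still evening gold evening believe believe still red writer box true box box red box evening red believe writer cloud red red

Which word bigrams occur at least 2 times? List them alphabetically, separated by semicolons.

Bigram counts meeting the condition (at least 2 times):
  believe believe: 3
  believe still: 2
  box red: 2
  red red: 2

believe believe; believe still; box red; red red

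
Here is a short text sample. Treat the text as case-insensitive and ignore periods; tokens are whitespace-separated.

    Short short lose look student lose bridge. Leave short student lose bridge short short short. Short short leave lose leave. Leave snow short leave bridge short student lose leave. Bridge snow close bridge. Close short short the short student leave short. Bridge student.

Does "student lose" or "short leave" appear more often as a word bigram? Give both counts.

"student lose": 3 occurrences
"short leave": 2 occurrences

"student lose" (3 vs 2)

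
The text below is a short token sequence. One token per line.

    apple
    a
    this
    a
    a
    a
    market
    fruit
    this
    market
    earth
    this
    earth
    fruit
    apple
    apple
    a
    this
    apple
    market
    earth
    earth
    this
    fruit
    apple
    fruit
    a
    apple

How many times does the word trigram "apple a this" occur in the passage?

2

Scanning the 26 overlapping trigram windows for "apple a this":
  position 1–3: apple a this
  position 16–18: apple a this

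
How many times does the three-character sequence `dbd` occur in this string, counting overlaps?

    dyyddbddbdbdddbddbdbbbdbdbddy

Sliding a length-3 window over the 29 characters (27 positions):
  position 5–7: dbd
  position 8–10: dbd
  position 10–12: dbd
  position 14–16: dbd
  position 17–19: dbd
  position 23–25: dbd
  position 25–27: dbd

7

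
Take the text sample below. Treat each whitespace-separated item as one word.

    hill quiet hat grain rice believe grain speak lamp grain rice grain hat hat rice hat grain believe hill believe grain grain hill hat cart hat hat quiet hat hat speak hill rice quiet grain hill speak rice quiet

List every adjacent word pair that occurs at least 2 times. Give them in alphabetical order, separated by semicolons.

Bigram counts meeting the condition (at least 2 times):
  believe grain: 2
  grain hill: 2
  grain rice: 2
  hat grain: 2
  hat hat: 3
  quiet hat: 2
  rice quiet: 2

believe grain; grain hill; grain rice; hat grain; hat hat; quiet hat; rice quiet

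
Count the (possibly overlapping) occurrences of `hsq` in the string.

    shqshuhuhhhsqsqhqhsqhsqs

3

Sliding a length-3 window over the 24 characters (22 positions):
  position 11–13: hsq
  position 18–20: hsq
  position 21–23: hsq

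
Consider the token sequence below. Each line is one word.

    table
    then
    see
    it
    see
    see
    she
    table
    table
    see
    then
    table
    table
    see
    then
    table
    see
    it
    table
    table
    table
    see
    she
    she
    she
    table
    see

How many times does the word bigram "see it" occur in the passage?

Scanning the 26 overlapping bigram windows for "see it":
  position 3–4: see it
  position 17–18: see it

2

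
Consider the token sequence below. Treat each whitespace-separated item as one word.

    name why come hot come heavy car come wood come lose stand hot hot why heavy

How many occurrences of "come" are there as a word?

4

Scanning the 16 tokens for "come":
  position 3: come
  position 5: come
  position 8: come
  position 10: come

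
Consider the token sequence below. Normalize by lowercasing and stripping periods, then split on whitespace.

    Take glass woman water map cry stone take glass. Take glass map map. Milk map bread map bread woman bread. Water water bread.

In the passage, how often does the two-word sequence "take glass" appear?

Scanning the 22 overlapping bigram windows for "take glass":
  position 1–2: take glass
  position 8–9: take glass
  position 10–11: take glass

3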